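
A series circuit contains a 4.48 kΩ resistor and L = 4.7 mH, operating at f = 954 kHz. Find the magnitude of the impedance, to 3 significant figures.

28500 Ω

ω = 2πf = 5.994e+06 rad/s
X_L = ωL = 28200 Ω
Z = 4480 + j28200 Ω
|Z| = √(4480² + 28200²) = 28500 Ω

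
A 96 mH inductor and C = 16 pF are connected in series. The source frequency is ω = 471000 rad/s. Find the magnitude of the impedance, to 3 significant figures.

87500 Ω

X_L = ωL = 45200 Ω
X_C = 1/(ωC) = 133000 Ω
Net reactance X = X_L − X_C = -87500 Ω
Z = − j87500 Ω
|Z| = √(0² + 87500²) = 87500 Ω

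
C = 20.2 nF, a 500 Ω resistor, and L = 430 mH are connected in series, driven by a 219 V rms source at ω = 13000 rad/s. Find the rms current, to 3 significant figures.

X_L = ωL = 5590 Ω
X_C = 1/(ωC) = 3810 Ω
Net reactance X = X_L − X_C = 1780 Ω
Z = 500 + j1780 Ω
|Z| = √(500² + 1780²) = 1850 Ω
I = V/|Z| = 219/1850 = 118 mA

118 mA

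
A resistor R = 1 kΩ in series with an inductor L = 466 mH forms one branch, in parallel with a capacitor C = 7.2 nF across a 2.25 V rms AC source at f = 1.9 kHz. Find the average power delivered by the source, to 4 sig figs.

158.5 μW

ω = 2πf = 11940 rad/s
X_L = ωL = 5563 Ω
X_C = 1/(ωC) = 11630 Ω
Branch 1 (R+jX_L): Z₁ = 1000 + j5563 Ω, |Z₁| = 5652 Ω
Branch 2 (−jX_C): Z₂ = −j11630 Ω
Parallel: Z = Z₁Z₂/(Z₁+Z₂), |Z| = 10690 Ω, ∠Z = 70.46°
I = V/|Z| = 210.5 μA
P = VI cos φ = 2.25 × 0.0002105 × cos(70.46°) = 158.5 μW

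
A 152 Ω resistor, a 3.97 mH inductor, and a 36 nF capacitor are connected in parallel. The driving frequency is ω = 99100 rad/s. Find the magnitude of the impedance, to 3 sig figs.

X_L = ωL = 393 Ω
X_C = 1/(ωC) = 280 Ω
Parallel: admittances add. Y = 1/R + 1/(jωL) + jωC
Y = (0.00658 + j0.00103) S
|Y| = 0.00666 S → |Z| = 1/|Y| = 150 Ω, ∠Z = −∠Y = -8.86°

150 Ω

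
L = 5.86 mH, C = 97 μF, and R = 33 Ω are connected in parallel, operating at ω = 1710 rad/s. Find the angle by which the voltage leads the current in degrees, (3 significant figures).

X_L = ωL = 10.0 Ω
X_C = 1/(ωC) = 6.03 Ω
Parallel: admittances add. Y = 1/R + 1/(jωL) + jωC
Y = (0.0303 + j0.0661) S
|Y| = 0.0727 S → |Z| = 1/|Y| = 13.8 Ω, ∠Z = −∠Y = -65.4°

-65.4°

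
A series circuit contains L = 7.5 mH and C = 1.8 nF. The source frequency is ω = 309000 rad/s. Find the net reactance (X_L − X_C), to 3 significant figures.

X_L = ωL = 2320 Ω
X_C = 1/(ωC) = 1800 Ω
X = 2320 − 1800 = 520 Ω

520 Ω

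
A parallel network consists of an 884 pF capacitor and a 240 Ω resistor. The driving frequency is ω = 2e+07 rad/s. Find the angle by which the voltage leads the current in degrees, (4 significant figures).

X_C = 1/(ωC) = 56.56 Ω
Parallel: admittances add. Y = 1/R + jωC
Y = (0.004167 + j0.01768) S
|Y| = 0.01816 S → |Z| = 1/|Y| = 55.05 Ω, ∠Z = −∠Y = -76.74°

-76.74°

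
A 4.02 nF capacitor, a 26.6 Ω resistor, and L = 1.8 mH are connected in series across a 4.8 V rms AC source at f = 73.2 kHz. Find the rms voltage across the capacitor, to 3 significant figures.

ω = 2πf = 459900 rad/s
X_L = ωL = 828 Ω
X_C = 1/(ωC) = 541 Ω
Net reactance X = X_L − X_C = 287 Ω
Z = 26.6 + j287 Ω
|Z| = √(26.6² + 287²) = 288 Ω
I = V/|Z| = 16.7 mA
V_C = I·|Z_C| = 0.0167 × 541 = 9.01 V

9.01 V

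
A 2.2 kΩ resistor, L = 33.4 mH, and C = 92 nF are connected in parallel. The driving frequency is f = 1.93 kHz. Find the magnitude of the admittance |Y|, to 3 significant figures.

1.43 mS

ω = 2πf = 12130 rad/s
X_L = ωL = 405 Ω
X_C = 1/(ωC) = 896 Ω
Parallel: admittances add. Y = 1/R + 1/(jωL) + jωC
Y = (0.000455 − j0.00135) S
|Y| = 0.00143 S → |Z| = 1/|Y| = 700 Ω, ∠Z = −∠Y = 71.4°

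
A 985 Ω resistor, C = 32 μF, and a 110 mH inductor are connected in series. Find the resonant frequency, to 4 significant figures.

84.83 Hz

ω₀ = 1/√(LC) = 1/√(0.11 × 3.2e-05) = 533.0 rad/s
f₀ = ω₀/(2π) = 84.83 Hz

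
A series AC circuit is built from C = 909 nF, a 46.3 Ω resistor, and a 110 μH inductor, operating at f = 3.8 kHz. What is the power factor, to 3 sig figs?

0.729

ω = 2πf = 23880 rad/s
X_L = ωL = 2.63 Ω
X_C = 1/(ωC) = 46.1 Ω
Net reactance X = X_L − X_C = -43.4 Ω
Z = 46.3 − j43.4 Ω
|Z| = √(46.3² + 43.4²) = 63.5 Ω
∠Z = arctan(-43.4/46.3) = -43.2°
cos φ = cos(-43.2°) = 0.729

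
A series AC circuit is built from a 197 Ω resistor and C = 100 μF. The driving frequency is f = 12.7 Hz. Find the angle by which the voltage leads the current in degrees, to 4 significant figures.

ω = 2πf = 79.80 rad/s
X_C = 1/(ωC) = 125.3 Ω
Z = 197.0 − j125.3 Ω
|Z| = √(197.0² + 125.3²) = 233.5 Ω
∠Z = arctan(-125.3/197.0) = -32.46°

-32.46°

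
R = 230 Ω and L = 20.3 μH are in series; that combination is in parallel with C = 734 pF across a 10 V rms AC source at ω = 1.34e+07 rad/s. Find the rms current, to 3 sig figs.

X_L = ωL = 272 Ω
X_C = 1/(ωC) = 102 Ω
Branch 1 (R+jX_L): Z₁ = 230 + j272 Ω, |Z₁| = 356 Ω
Branch 2 (−jX_C): Z₂ = −j102 Ω
Parallel: Z = Z₁Z₂/(Z₁+Z₂), |Z| = 127 Ω, ∠Z = -76.7°
I = V/|Z| = 10/127 = 79.0 mA

79.0 mA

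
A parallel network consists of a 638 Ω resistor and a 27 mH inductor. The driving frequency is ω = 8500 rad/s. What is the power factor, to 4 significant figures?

X_L = ωL = 229.5 Ω
Parallel: admittances add. Y = 1/R + 1/(jωL)
Y = (0.001567 − j0.004357) S
|Y| = 0.004631 S → |Z| = 1/|Y| = 216.0 Ω, ∠Z = −∠Y = 70.22°
cos φ = cos(70.22°) = 0.3385

0.3385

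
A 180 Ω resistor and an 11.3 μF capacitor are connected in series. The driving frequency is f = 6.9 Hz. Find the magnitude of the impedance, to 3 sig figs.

ω = 2πf = 43.35 rad/s
X_C = 1/(ωC) = 2040 Ω
Z = 180 − j2040 Ω
|Z| = √(180² + 2040²) = 2050 Ω

2050 Ω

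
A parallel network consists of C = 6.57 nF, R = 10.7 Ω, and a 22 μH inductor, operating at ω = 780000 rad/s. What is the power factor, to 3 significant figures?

X_L = ωL = 17.2 Ω
X_C = 1/(ωC) = 195 Ω
Parallel: admittances add. Y = 1/R + 1/(jωL) + jωC
Y = (0.0935 − j0.0532) S
|Y| = 0.108 S → |Z| = 1/|Y| = 9.30 Ω, ∠Z = −∠Y = 29.6°
cos φ = cos(29.6°) = 0.869

0.869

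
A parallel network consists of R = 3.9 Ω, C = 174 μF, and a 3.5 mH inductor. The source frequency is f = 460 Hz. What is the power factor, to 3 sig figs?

ω = 2πf = 2890 rad/s
X_L = ωL = 10.1 Ω
X_C = 1/(ωC) = 1.99 Ω
Parallel: admittances add. Y = 1/R + 1/(jωL) + jωC
Y = (0.256 + j0.404) S
|Y| = 0.479 S → |Z| = 1/|Y| = 2.09 Ω, ∠Z = −∠Y = -57.6°
cos φ = cos(-57.6°) = 0.536

0.536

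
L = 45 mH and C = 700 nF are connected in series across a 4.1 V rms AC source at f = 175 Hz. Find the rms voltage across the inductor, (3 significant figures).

0.162 V

ω = 2πf = 1100 rad/s
X_L = ωL = 49.5 Ω
X_C = 1/(ωC) = 1300 Ω
Net reactance X = X_L − X_C = -1250 Ω
Z = − j1250 Ω
|Z| = √(0² + 1250²) = 1250 Ω
I = V/|Z| = 3.28 mA
V_L = I·|Z_L| = 0.00328 × 49.5 = 0.162 V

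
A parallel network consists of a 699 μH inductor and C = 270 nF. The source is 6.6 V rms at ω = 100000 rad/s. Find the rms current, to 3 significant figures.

83.8 mA

X_L = ωL = 69.9 Ω
X_C = 1/(ωC) = 37.0 Ω
Parallel: admittances add. Y = 1/(jωL) + jωC
Y = (0 + j0.0127) S
|Y| = 0.0127 S → |Z| = 1/|Y| = 78.8 Ω, ∠Z = −∠Y = -90.0°
I = V/|Z| = 6.6/78.8 = 83.8 mA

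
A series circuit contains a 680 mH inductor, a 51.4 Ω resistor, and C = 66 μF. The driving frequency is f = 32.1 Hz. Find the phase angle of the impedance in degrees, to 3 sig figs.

50.4°

ω = 2πf = 201.7 rad/s
X_L = ωL = 137 Ω
X_C = 1/(ωC) = 75.1 Ω
Net reactance X = X_L − X_C = 62.0 Ω
Z = 51.4 + j62.0 Ω
|Z| = √(51.4² + 62.0²) = 80.6 Ω
∠Z = arctan(62.0/51.4) = 50.4°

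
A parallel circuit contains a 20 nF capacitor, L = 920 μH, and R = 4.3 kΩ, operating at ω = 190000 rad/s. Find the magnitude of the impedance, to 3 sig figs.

X_L = ωL = 175 Ω
X_C = 1/(ωC) = 263 Ω
Parallel: admittances add. Y = 1/R + 1/(jωL) + jωC
Y = (0.000233 − j0.00192) S
|Y| = 0.00193 S → |Z| = 1/|Y| = 517 Ω, ∠Z = −∠Y = 83.1°

517 Ω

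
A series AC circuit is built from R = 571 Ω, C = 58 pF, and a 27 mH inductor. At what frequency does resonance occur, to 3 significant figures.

127 kHz

ω₀ = 1/√(LC) = 1/√(0.027 × 5.8e-11) = 799100 rad/s
f₀ = ω₀/(2π) = 127 kHz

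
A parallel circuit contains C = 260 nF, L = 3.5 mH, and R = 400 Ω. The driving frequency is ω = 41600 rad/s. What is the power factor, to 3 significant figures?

0.535

X_L = ωL = 146 Ω
X_C = 1/(ωC) = 92.5 Ω
Parallel: admittances add. Y = 1/R + 1/(jωL) + jωC
Y = (0.00250 + j0.00395) S
|Y| = 0.00467 S → |Z| = 1/|Y| = 214 Ω, ∠Z = −∠Y = -57.7°
cos φ = cos(-57.7°) = 0.535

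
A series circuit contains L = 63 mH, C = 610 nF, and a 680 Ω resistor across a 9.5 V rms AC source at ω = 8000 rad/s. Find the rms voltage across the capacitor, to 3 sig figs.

2.62 V

X_L = ωL = 504 Ω
X_C = 1/(ωC) = 205 Ω
Net reactance X = X_L − X_C = 299 Ω
Z = 680 + j299 Ω
|Z| = √(680² + 299²) = 743 Ω
I = V/|Z| = 12.8 mA
V_C = I·|Z_C| = 0.0128 × 205 = 2.62 V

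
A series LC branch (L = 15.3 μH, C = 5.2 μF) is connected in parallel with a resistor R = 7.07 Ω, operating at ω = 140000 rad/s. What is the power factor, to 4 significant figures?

X_L = ωL = 2.142 Ω
X_C = 1/(ωC) = 1.374 Ω
Branch 1: Z₁ = R = 7.070 Ω
Branch 2 (series LC): Z₂ = j(X_L − X_C) = j0.7684 Ω
Parallel: Z = Z₁Z₂/(Z₁+Z₂), |Z| = 0.7639 Ω, ∠Z = 83.80°
cos φ = cos(83.80°) = 0.1080

0.1080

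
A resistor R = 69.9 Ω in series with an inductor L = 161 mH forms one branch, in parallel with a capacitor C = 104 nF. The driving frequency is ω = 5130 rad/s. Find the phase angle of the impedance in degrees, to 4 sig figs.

X_L = ωL = 825.9 Ω
X_C = 1/(ωC) = 1874 Ω
Branch 1 (R+jX_L): Z₁ = 69.90 + j825.9 Ω, |Z₁| = 828.9 Ω
Branch 2 (−jX_C): Z₂ = −j1874 Ω
Parallel: Z = Z₁Z₂/(Z₁+Z₂), |Z| = 1479 Ω, ∠Z = 81.35°

81.35°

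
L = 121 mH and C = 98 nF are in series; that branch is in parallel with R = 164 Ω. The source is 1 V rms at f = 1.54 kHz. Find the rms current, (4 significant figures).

ω = 2πf = 9676 rad/s
X_L = ωL = 1171 Ω
X_C = 1/(ωC) = 1055 Ω
Branch 1: Z₁ = R = 164.0 Ω
Branch 2 (series LC): Z₂ = j(X_L − X_C) = j116.2 Ω
Parallel: Z = Z₁Z₂/(Z₁+Z₂), |Z| = 94.84 Ω, ∠Z = 54.67°
I = V/|Z| = 1/94.84 = 10.54 mA

10.54 mA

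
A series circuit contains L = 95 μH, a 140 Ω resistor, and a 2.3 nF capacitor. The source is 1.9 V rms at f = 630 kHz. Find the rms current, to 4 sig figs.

ω = 2πf = 3.958e+06 rad/s
X_L = ωL = 376.0 Ω
X_C = 1/(ωC) = 109.8 Ω
Net reactance X = X_L − X_C = 266.2 Ω
Z = 140.0 + j266.2 Ω
|Z| = √(140.0² + 266.2²) = 300.8 Ω
I = V/|Z| = 1.9/300.8 = 6.317 mA

6.317 mA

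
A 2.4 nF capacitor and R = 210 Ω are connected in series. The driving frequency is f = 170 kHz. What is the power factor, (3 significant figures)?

ω = 2πf = 1.068e+06 rad/s
X_C = 1/(ωC) = 390 Ω
Z = 210 − j390 Ω
|Z| = √(210² + 390²) = 443 Ω
∠Z = arctan(-390/210) = -61.7°
cos φ = cos(-61.7°) = 0.474

0.474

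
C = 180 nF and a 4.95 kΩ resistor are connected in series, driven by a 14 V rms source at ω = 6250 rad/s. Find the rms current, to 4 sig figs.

X_C = 1/(ωC) = 888.9 Ω
Z = 4950 − j888.9 Ω
|Z| = √(4950² + 888.9²) = 5029 Ω
I = V/|Z| = 14/5029 = 2.784 mA

2.784 mA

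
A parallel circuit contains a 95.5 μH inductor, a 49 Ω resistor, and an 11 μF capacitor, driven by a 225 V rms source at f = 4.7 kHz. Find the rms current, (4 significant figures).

ω = 2πf = 29530 rad/s
X_L = ωL = 2.820 Ω
X_C = 1/(ωC) = 3.078 Ω
Parallel: admittances add. Y = 1/R + 1/(jωL) + jωC
Y = (0.02041 − j0.02974) S
|Y| = 0.03607 S → |Z| = 1/|Y| = 27.72 Ω, ∠Z = −∠Y = 55.54°
I = V/|Z| = 225/27.72 = 8.116 A

8.116 A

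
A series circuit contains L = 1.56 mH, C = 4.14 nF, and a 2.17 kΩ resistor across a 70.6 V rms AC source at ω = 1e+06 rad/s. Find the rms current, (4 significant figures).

27.80 mA

X_L = ωL = 1560 Ω
X_C = 1/(ωC) = 241.5 Ω
Net reactance X = X_L − X_C = 1318 Ω
Z = 2170 + j1318 Ω
|Z| = √(2170² + 1318²) = 2539 Ω
I = V/|Z| = 70.6/2539 = 27.80 mA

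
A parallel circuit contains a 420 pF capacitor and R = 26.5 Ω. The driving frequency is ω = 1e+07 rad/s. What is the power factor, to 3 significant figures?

0.994

X_C = 1/(ωC) = 238 Ω
Parallel: admittances add. Y = 1/R + jωC
Y = (0.0377 + j0.00420) S
|Y| = 0.0380 S → |Z| = 1/|Y| = 26.3 Ω, ∠Z = −∠Y = -6.35°
cos φ = cos(-6.35°) = 0.994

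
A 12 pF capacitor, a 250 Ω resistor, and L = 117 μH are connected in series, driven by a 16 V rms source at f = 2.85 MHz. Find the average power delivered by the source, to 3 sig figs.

9.68 mW

ω = 2πf = 1.791e+07 rad/s
X_L = ωL = 2100 Ω
X_C = 1/(ωC) = 4650 Ω
Net reactance X = X_L − X_C = -2560 Ω
Z = 250 − j2560 Ω
|Z| = √(250² + 2560²) = 2570 Ω
∠Z = arctan(-2560/250) = -84.4°
I = V/|Z| = 6.22 mA
P = VI cos φ = 16 × 0.00622 × cos(-84.4°) = 9.68 mW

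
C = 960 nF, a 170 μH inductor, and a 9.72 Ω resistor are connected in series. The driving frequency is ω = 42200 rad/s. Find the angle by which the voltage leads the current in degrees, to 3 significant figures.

X_L = ωL = 7.17 Ω
X_C = 1/(ωC) = 24.7 Ω
Net reactance X = X_L − X_C = -17.5 Ω
Z = 9.72 − j17.5 Ω
|Z| = √(9.72² + 17.5²) = 20.0 Ω
∠Z = arctan(-17.5/9.72) = -61.0°

-61.0°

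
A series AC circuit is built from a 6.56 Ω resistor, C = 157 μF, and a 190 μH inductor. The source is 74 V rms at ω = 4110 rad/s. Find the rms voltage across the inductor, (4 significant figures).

8.749 V

X_L = ωL = 0.7809 Ω
X_C = 1/(ωC) = 1.550 Ω
Net reactance X = X_L − X_C = -0.7688 Ω
Z = 6.560 − j0.7688 Ω
|Z| = √(6.560² + 0.7688²) = 6.605 Ω
I = V/|Z| = 11.20 A
V_L = I·|Z_L| = 11.20 × 0.7809 = 8.749 V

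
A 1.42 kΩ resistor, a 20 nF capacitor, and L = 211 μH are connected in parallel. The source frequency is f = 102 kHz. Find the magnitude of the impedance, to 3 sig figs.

183 Ω

ω = 2πf = 640900 rad/s
X_L = ωL = 135 Ω
X_C = 1/(ωC) = 78.0 Ω
Parallel: admittances add. Y = 1/R + 1/(jωL) + jωC
Y = (0.000704 + j0.00542) S
|Y| = 0.00547 S → |Z| = 1/|Y| = 183 Ω, ∠Z = −∠Y = -82.6°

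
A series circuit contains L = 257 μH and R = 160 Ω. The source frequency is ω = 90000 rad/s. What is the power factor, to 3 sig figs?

X_L = ωL = 23.1 Ω
Z = 160 + j23.1 Ω
|Z| = √(160² + 23.1²) = 162 Ω
∠Z = arctan(23.1/160) = 8.23°
cos φ = cos(8.23°) = 0.990

0.990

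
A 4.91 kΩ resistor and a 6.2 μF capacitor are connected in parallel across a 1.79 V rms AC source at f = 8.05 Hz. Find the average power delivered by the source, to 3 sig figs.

ω = 2πf = 50.58 rad/s
X_C = 1/(ωC) = 3190 Ω
Parallel: admittances add. Y = 1/R + jωC
Y = (0.000204 + j0.000314) S
|Y| = 0.000374 S → |Z| = 1/|Y| = 2670 Ω, ∠Z = −∠Y = -57.0°
I = V/|Z| = 669 μA
P = VI cos φ = 1.79 × 0.000669 × cos(-57.0°) = 653 μW

653 μW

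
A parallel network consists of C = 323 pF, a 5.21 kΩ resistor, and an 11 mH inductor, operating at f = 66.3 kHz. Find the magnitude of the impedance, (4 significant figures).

4776 Ω

ω = 2πf = 416600 rad/s
X_L = ωL = 4582 Ω
X_C = 1/(ωC) = 7432 Ω
Parallel: admittances add. Y = 1/R + 1/(jωL) + jωC
Y = (0.0001919 − j8.368e-05) S
|Y| = 0.0002094 S → |Z| = 1/|Y| = 4776 Ω, ∠Z = −∠Y = 23.55°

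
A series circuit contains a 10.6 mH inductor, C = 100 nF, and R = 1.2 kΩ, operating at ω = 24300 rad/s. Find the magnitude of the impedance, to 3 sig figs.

1210 Ω

X_L = ωL = 258 Ω
X_C = 1/(ωC) = 412 Ω
Net reactance X = X_L − X_C = -154 Ω
Z = 1200 − j154 Ω
|Z| = √(1200² + 154²) = 1210 Ω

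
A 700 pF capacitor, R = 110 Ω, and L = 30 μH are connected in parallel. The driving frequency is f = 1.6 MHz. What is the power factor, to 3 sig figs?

ω = 2πf = 1.005e+07 rad/s
X_L = ωL = 302 Ω
X_C = 1/(ωC) = 142 Ω
Parallel: admittances add. Y = 1/R + 1/(jωL) + jωC
Y = (0.00909 + j0.00372) S
|Y| = 0.00982 S → |Z| = 1/|Y| = 102 Ω, ∠Z = −∠Y = -22.3°
cos φ = cos(-22.3°) = 0.925

0.925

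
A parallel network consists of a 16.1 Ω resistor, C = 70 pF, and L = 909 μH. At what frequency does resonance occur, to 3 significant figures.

631 kHz

ω₀ = 1/√(LC) = 1/√(0.000909 × 7e-11) = 3.964e+06 rad/s
f₀ = ω₀/(2π) = 631 kHz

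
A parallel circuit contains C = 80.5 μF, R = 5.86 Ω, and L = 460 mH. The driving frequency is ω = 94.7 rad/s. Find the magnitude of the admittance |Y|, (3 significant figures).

X_L = ωL = 43.6 Ω
X_C = 1/(ωC) = 131 Ω
Parallel: admittances add. Y = 1/R + 1/(jωL) + jωC
Y = (0.171 − j0.0153) S
|Y| = 0.171 S → |Z| = 1/|Y| = 5.84 Ω, ∠Z = −∠Y = 5.13°

171 mS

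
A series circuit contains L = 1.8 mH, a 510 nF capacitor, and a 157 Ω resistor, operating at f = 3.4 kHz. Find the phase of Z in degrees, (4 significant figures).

-18.76°

ω = 2πf = 21360 rad/s
X_L = ωL = 38.45 Ω
X_C = 1/(ωC) = 91.78 Ω
Net reactance X = X_L − X_C = -53.33 Ω
Z = 157.0 − j53.33 Ω
|Z| = √(157.0² + 53.33²) = 165.8 Ω
∠Z = arctan(-53.33/157.0) = -18.76°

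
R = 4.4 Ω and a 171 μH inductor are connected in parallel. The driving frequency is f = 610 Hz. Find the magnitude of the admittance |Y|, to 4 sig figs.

ω = 2πf = 3833 rad/s
X_L = ωL = 0.6554 Ω
Parallel: admittances add. Y = 1/R + 1/(jωL)
Y = (0.2273 − j1.526) S
|Y| = 1.543 S → |Z| = 1/|Y| = 0.6482 Ω, ∠Z = −∠Y = 81.53°

1.543 S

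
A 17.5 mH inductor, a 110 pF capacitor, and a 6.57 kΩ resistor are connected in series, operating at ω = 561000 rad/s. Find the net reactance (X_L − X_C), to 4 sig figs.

-6387 Ω

X_L = ωL = 9818 Ω
X_C = 1/(ωC) = 16200 Ω
X = 9818 − 16200 = -6387 Ω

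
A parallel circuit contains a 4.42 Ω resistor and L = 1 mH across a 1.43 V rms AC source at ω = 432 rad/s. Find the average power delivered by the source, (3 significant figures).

463 mW

X_L = ωL = 0.432 Ω
Parallel: admittances add. Y = 1/R + 1/(jωL)
Y = (0.226 − j2.31) S
|Y| = 2.33 S → |Z| = 1/|Y| = 0.430 Ω, ∠Z = −∠Y = 84.4°
I = V/|Z| = 3.33 A
P = VI cos φ = 1.43 × 3.33 × cos(84.4°) = 463 mW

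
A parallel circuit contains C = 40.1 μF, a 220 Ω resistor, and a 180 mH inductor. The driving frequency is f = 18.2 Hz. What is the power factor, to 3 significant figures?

0.103

ω = 2πf = 114.4 rad/s
X_L = ωL = 20.6 Ω
X_C = 1/(ωC) = 218 Ω
Parallel: admittances add. Y = 1/R + 1/(jωL) + jωC
Y = (0.00455 − j0.0440) S
|Y| = 0.0442 S → |Z| = 1/|Y| = 22.6 Ω, ∠Z = −∠Y = 84.1°
cos φ = cos(84.1°) = 0.103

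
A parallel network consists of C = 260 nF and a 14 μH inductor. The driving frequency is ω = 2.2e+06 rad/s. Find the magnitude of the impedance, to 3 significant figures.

X_L = ωL = 30.8 Ω
X_C = 1/(ωC) = 1.75 Ω
Parallel: admittances add. Y = 1/(jωL) + jωC
Y = (0 + j0.540) S
|Y| = 0.540 S → |Z| = 1/|Y| = 1.85 Ω, ∠Z = −∠Y = -90.0°

1.85 Ω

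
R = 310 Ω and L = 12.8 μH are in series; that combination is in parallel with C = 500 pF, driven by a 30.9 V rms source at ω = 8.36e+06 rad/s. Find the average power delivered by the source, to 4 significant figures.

X_L = ωL = 107.0 Ω
X_C = 1/(ωC) = 239.2 Ω
Branch 1 (R+jX_L): Z₁ = 310.0 + j107.0 Ω, |Z₁| = 327.9 Ω
Branch 2 (−jX_C): Z₂ = −j239.2 Ω
Parallel: Z = Z₁Z₂/(Z₁+Z₂), |Z| = 232.8 Ω, ∠Z = -47.86°
I = V/|Z| = 132.7 mA
P = VI cos φ = 30.9 × 0.1327 × cos(-47.86°) = 2.752 W

2.752 W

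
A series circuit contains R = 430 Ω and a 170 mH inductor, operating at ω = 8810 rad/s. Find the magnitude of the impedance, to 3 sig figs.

1560 Ω

X_L = ωL = 1500 Ω
Z = 430 + j1500 Ω
|Z| = √(430² + 1500²) = 1560 Ω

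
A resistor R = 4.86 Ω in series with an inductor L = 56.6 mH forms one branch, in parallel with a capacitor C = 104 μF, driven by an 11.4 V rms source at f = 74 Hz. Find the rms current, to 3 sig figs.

ω = 2πf = 465.0 rad/s
X_L = ωL = 26.3 Ω
X_C = 1/(ωC) = 20.7 Ω
Branch 1 (R+jX_L): Z₁ = 4.86 + j26.3 Ω, |Z₁| = 26.8 Ω
Branch 2 (−jX_C): Z₂ = −j20.7 Ω
Parallel: Z = Z₁Z₂/(Z₁+Z₂), |Z| = 74.4 Ω, ∠Z = -59.7°
I = V/|Z| = 11.4/74.4 = 153 mA

153 mA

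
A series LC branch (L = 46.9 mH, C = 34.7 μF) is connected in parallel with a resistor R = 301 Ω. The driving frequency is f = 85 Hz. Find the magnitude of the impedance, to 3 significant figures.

28.8 Ω

ω = 2πf = 534.1 rad/s
X_L = ωL = 25.0 Ω
X_C = 1/(ωC) = 54.0 Ω
Branch 1: Z₁ = R = 301 Ω
Branch 2 (series LC): Z₂ = j(X_L − X_C) = −j28.9 Ω
Parallel: Z = Z₁Z₂/(Z₁+Z₂), |Z| = 28.8 Ω, ∠Z = -84.5°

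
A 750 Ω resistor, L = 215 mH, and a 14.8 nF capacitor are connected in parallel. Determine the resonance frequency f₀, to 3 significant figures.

ω₀ = 1/√(LC) = 1/√(0.215 × 1.48e-08) = 17730 rad/s
f₀ = ω₀/(2π) = 2.82 kHz

2.82 kHz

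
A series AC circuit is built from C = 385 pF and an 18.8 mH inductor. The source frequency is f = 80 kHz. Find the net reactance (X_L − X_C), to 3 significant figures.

4280 Ω

ω = 2πf = 502700 rad/s
X_L = ωL = 9450 Ω
X_C = 1/(ωC) = 5170 Ω
X = 9450 − 5170 = 4280 Ω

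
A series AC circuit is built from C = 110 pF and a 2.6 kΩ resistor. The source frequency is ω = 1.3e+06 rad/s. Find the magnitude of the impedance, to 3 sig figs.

X_C = 1/(ωC) = 6990 Ω
Z = 2600 − j6990 Ω
|Z| = √(2600² + 6990²) = 7460 Ω

7460 Ω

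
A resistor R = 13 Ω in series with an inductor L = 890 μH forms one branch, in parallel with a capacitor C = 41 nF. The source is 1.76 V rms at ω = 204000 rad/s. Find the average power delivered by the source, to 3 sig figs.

1.22 mW

X_L = ωL = 182 Ω
X_C = 1/(ωC) = 120 Ω
Branch 1 (R+jX_L): Z₁ = 13.0 + j182 Ω, |Z₁| = 182 Ω
Branch 2 (−jX_C): Z₂ = −j120 Ω
Parallel: Z = Z₁Z₂/(Z₁+Z₂), |Z| = 344 Ω, ∠Z = -82.3°
I = V/|Z| = 5.12 mA
P = VI cos φ = 1.76 × 0.00512 × cos(-82.3°) = 1.22 mW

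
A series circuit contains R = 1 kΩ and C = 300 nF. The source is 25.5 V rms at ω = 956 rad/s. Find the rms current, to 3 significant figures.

X_C = 1/(ωC) = 3490 Ω
Z = 1000 − j3490 Ω
|Z| = √(1000² + 3490²) = 3630 Ω
I = V/|Z| = 25.5/3630 = 7.03 mA

7.03 mA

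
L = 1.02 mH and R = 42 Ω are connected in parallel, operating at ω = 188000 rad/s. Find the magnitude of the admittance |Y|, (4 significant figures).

X_L = ωL = 191.8 Ω
Parallel: admittances add. Y = 1/R + 1/(jωL)
Y = (0.02381 − j0.005215) S
|Y| = 0.02437 S → |Z| = 1/|Y| = 41.03 Ω, ∠Z = −∠Y = 12.35°

24.37 mS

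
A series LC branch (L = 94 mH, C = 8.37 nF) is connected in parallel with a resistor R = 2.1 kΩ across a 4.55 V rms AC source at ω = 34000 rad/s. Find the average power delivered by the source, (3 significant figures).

X_L = ωL = 3200 Ω
X_C = 1/(ωC) = 3510 Ω
Branch 1: Z₁ = R = 2100 Ω
Branch 2 (series LC): Z₂ = j(X_L − X_C) = −j318 Ω
Parallel: Z = Z₁Z₂/(Z₁+Z₂), |Z| = 314 Ω, ∠Z = -81.4°
I = V/|Z| = 14.5 mA
P = VI cos φ = 4.55 × 0.0145 × cos(-81.4°) = 9.86 mW

9.86 mW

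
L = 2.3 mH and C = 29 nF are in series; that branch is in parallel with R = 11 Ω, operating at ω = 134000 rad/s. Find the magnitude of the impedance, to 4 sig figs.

10.75 Ω

X_L = ωL = 308.2 Ω
X_C = 1/(ωC) = 257.3 Ω
Branch 1: Z₁ = R = 11.00 Ω
Branch 2 (series LC): Z₂ = j(X_L − X_C) = j50.87 Ω
Parallel: Z = Z₁Z₂/(Z₁+Z₂), |Z| = 10.75 Ω, ∠Z = 12.20°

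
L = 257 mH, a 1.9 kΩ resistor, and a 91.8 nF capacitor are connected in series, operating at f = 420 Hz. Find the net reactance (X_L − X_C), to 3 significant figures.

-3450 Ω

ω = 2πf = 2639 rad/s
X_L = ωL = 678 Ω
X_C = 1/(ωC) = 4130 Ω
X = 678 − 4130 = -3450 Ω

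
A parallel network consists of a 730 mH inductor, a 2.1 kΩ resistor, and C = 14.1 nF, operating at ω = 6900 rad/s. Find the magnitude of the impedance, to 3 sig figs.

2050 Ω

X_L = ωL = 5040 Ω
X_C = 1/(ωC) = 10300 Ω
Parallel: admittances add. Y = 1/R + 1/(jωL) + jωC
Y = (0.000476 − j0.000101) S
|Y| = 0.000487 S → |Z| = 1/|Y| = 2050 Ω, ∠Z = −∠Y = 12.0°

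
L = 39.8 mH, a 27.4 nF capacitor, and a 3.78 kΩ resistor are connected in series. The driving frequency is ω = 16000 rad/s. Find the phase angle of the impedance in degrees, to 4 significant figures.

-23.51°

X_L = ωL = 636.8 Ω
X_C = 1/(ωC) = 2281 Ω
Net reactance X = X_L − X_C = -1644 Ω
Z = 3780 − j1644 Ω
|Z| = √(3780² + 1644²) = 4122 Ω
∠Z = arctan(-1644/3780) = -23.51°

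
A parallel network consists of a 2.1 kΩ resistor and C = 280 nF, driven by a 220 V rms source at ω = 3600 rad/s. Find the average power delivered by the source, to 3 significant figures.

23.0 W

X_C = 1/(ωC) = 992 Ω
Parallel: admittances add. Y = 1/R + jωC
Y = (0.000476 + j0.00101) S
|Y| = 0.00111 S → |Z| = 1/|Y| = 897 Ω, ∠Z = −∠Y = -64.7°
I = V/|Z| = 245 mA
P = VI cos φ = 220 × 0.245 × cos(-64.7°) = 23.0 W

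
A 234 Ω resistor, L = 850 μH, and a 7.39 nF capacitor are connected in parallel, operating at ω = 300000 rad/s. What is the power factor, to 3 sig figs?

0.929

X_L = ωL = 255 Ω
X_C = 1/(ωC) = 451 Ω
Parallel: admittances add. Y = 1/R + 1/(jωL) + jωC
Y = (0.00427 − j0.00170) S
|Y| = 0.00460 S → |Z| = 1/|Y| = 217 Ω, ∠Z = −∠Y = 21.7°
cos φ = cos(21.7°) = 0.929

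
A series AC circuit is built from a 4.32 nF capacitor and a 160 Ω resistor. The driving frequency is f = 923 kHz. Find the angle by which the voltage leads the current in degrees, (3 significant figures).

ω = 2πf = 5.799e+06 rad/s
X_C = 1/(ωC) = 39.9 Ω
Z = 160 − j39.9 Ω
|Z| = √(160² + 39.9²) = 165 Ω
∠Z = arctan(-39.9/160) = -14.0°

-14.0°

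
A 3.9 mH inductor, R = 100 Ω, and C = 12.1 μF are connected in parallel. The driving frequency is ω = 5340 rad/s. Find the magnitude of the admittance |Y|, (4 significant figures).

X_L = ωL = 20.83 Ω
X_C = 1/(ωC) = 15.48 Ω
Parallel: admittances add. Y = 1/R + 1/(jωL) + jωC
Y = (0.01000 + j0.01660) S
|Y| = 0.01938 S → |Z| = 1/|Y| = 51.61 Ω, ∠Z = −∠Y = -58.93°

19.38 mS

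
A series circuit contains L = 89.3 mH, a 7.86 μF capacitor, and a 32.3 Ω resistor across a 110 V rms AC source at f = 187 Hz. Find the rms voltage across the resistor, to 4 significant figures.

ω = 2πf = 1175 rad/s
X_L = ωL = 104.9 Ω
X_C = 1/(ωC) = 108.3 Ω
Net reactance X = X_L − X_C = -3.358 Ω
Z = 32.30 − j3.358 Ω
|Z| = √(32.30² + 3.358²) = 32.47 Ω
I = V/|Z| = 3.387 A
V_R = I·|Z_R| = 3.387 × 32.30 = 109.4 V

109.4 V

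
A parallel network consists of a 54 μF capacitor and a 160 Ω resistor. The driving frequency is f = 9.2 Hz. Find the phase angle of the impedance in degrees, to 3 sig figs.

ω = 2πf = 57.81 rad/s
X_C = 1/(ωC) = 320 Ω
Parallel: admittances add. Y = 1/R + jωC
Y = (0.00625 + j0.00312) S
|Y| = 0.00699 S → |Z| = 1/|Y| = 143 Ω, ∠Z = −∠Y = -26.5°

-26.5°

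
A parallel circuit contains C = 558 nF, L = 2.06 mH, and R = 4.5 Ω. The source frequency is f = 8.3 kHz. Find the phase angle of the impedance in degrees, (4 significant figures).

ω = 2πf = 52150 rad/s
X_L = ωL = 107.4 Ω
X_C = 1/(ωC) = 34.36 Ω
Parallel: admittances add. Y = 1/R + 1/(jωL) + jωC
Y = (0.2222 + j0.01979) S
|Y| = 0.2231 S → |Z| = 1/|Y| = 4.482 Ω, ∠Z = −∠Y = -5.089°

-5.089°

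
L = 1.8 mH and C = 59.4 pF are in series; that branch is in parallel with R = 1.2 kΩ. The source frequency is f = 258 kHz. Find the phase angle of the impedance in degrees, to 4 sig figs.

ω = 2πf = 1.621e+06 rad/s
X_L = ωL = 2918 Ω
X_C = 1/(ωC) = 10390 Ω
Branch 1: Z₁ = R = 1200 Ω
Branch 2 (series LC): Z₂ = j(X_L − X_C) = −j7467 Ω
Parallel: Z = Z₁Z₂/(Z₁+Z₂), |Z| = 1185 Ω, ∠Z = -9.129°

-9.129°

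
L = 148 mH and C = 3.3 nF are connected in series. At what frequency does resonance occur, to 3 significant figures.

7.20 kHz

ω₀ = 1/√(LC) = 1/√(0.148 × 3.3e-09) = 45250 rad/s
f₀ = ω₀/(2π) = 7.20 kHz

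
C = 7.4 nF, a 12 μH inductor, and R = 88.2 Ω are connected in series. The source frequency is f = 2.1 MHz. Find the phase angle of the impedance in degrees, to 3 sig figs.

ω = 2πf = 1.319e+07 rad/s
X_L = ωL = 158 Ω
X_C = 1/(ωC) = 10.2 Ω
Net reactance X = X_L − X_C = 148 Ω
Z = 88.2 + j148 Ω
|Z| = √(88.2² + 148²) = 172 Ω
∠Z = arctan(148/88.2) = 59.2°

59.2°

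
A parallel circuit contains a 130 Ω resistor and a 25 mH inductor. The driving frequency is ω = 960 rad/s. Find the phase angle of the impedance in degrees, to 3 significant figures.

79.5°

X_L = ωL = 24.0 Ω
Parallel: admittances add. Y = 1/R + 1/(jωL)
Y = (0.00769 − j0.0417) S
|Y| = 0.0424 S → |Z| = 1/|Y| = 23.6 Ω, ∠Z = −∠Y = 79.5°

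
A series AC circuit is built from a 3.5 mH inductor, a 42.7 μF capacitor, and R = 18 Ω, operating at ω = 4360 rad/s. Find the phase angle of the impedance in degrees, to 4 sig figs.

28.78°

X_L = ωL = 15.26 Ω
X_C = 1/(ωC) = 5.371 Ω
Net reactance X = X_L − X_C = 9.889 Ω
Z = 18.00 + j9.889 Ω
|Z| = √(18.00² + 9.889²) = 20.54 Ω
∠Z = arctan(9.889/18.00) = 28.78°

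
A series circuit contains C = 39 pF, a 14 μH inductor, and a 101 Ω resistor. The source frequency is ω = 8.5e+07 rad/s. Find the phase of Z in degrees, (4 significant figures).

X_L = ωL = 1190 Ω
X_C = 1/(ωC) = 301.7 Ω
Net reactance X = X_L − X_C = 888.3 Ω
Z = 101.0 + j888.3 Ω
|Z| = √(101.0² + 888.3²) = 894.1 Ω
∠Z = arctan(888.3/101.0) = 83.51°

83.51°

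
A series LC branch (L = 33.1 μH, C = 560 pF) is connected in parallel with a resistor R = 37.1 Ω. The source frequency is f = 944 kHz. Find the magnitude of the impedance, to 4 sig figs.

34.97 Ω

ω = 2πf = 5.931e+06 rad/s
X_L = ωL = 196.3 Ω
X_C = 1/(ωC) = 301.1 Ω
Branch 1: Z₁ = R = 37.10 Ω
Branch 2 (series LC): Z₂ = j(X_L − X_C) = −j104.7 Ω
Parallel: Z = Z₁Z₂/(Z₁+Z₂), |Z| = 34.97 Ω, ∠Z = -19.51°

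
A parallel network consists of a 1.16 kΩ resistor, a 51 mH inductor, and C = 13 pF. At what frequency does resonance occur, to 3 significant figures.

ω₀ = 1/√(LC) = 1/√(0.051 × 1.3e-11) = 1.228e+06 rad/s
f₀ = ω₀/(2π) = 195 kHz

195 kHz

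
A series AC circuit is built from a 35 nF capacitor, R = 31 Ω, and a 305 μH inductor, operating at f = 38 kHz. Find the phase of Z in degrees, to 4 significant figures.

ω = 2πf = 238800 rad/s
X_L = ωL = 72.82 Ω
X_C = 1/(ωC) = 119.7 Ω
Net reactance X = X_L − X_C = -46.84 Ω
Z = 31.00 − j46.84 Ω
|Z| = √(31.00² + 46.84²) = 56.17 Ω
∠Z = arctan(-46.84/31.00) = -56.50°

-56.50°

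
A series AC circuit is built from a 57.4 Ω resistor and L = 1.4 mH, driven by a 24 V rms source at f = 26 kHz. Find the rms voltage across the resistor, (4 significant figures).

5.842 V

ω = 2πf = 163400 rad/s
X_L = ωL = 228.7 Ω
Z = 57.40 + j228.7 Ω
|Z| = √(57.40² + 228.7²) = 235.8 Ω
I = V/|Z| = 101.8 mA
V_R = I·|Z_R| = 0.1018 × 57.40 = 5.842 V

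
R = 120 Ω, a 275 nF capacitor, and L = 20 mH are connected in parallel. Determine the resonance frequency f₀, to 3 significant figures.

ω₀ = 1/√(LC) = 1/√(0.02 × 2.75e-07) = 13480 rad/s
f₀ = ω₀/(2π) = 2.15 kHz

2.15 kHz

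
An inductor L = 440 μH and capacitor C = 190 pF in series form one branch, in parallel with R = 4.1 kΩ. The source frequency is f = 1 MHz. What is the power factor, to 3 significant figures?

0.425

ω = 2πf = 6.283e+06 rad/s
X_L = ωL = 2760 Ω
X_C = 1/(ωC) = 838 Ω
Branch 1: Z₁ = R = 4100 Ω
Branch 2 (series LC): Z₂ = j(X_L − X_C) = j1930 Ω
Parallel: Z = Z₁Z₂/(Z₁+Z₂), |Z| = 1740 Ω, ∠Z = 64.8°
cos φ = cos(64.8°) = 0.425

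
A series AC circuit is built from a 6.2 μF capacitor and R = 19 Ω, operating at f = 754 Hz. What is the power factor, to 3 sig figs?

ω = 2πf = 4738 rad/s
X_C = 1/(ωC) = 34.0 Ω
Z = 19.0 − j34.0 Ω
|Z| = √(19.0² + 34.0²) = 39.0 Ω
∠Z = arctan(-34.0/19.0) = -60.8°
cos φ = cos(-60.8°) = 0.487

0.487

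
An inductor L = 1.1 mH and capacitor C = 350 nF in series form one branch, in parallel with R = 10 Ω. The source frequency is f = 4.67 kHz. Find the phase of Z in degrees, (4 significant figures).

-8.734°

ω = 2πf = 29340 rad/s
X_L = ωL = 32.28 Ω
X_C = 1/(ωC) = 97.37 Ω
Branch 1: Z₁ = R = 10.00 Ω
Branch 2 (series LC): Z₂ = j(X_L − X_C) = −j65.10 Ω
Parallel: Z = Z₁Z₂/(Z₁+Z₂), |Z| = 9.884 Ω, ∠Z = -8.734°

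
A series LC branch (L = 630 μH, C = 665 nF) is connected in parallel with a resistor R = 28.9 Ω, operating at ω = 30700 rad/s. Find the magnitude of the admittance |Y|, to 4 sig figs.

X_L = ωL = 19.34 Ω
X_C = 1/(ωC) = 48.98 Ω
Branch 1: Z₁ = R = 28.90 Ω
Branch 2 (series LC): Z₂ = j(X_L − X_C) = −j29.64 Ω
Parallel: Z = Z₁Z₂/(Z₁+Z₂), |Z| = 20.69 Ω, ∠Z = -44.27°
|Y| = 1/|Z| = 48.33 mS

48.33 mS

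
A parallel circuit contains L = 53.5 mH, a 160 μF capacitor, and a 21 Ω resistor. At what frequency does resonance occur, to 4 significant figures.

ω₀ = 1/√(LC) = 1/√(0.0535 × 0.00016) = 341.8 rad/s
f₀ = ω₀/(2π) = 54.40 Hz

54.40 Hz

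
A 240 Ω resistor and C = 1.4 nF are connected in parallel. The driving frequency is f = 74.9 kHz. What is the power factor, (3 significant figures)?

0.988

ω = 2πf = 470600 rad/s
X_C = 1/(ωC) = 1520 Ω
Parallel: admittances add. Y = 1/R + jωC
Y = (0.00417 + j0.000659) S
|Y| = 0.00422 S → |Z| = 1/|Y| = 237 Ω, ∠Z = −∠Y = -8.99°
cos φ = cos(-8.99°) = 0.988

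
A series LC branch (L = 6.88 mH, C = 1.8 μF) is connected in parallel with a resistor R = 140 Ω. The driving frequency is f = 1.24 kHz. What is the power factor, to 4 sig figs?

ω = 2πf = 7791 rad/s
X_L = ωL = 53.60 Ω
X_C = 1/(ωC) = 71.31 Ω
Branch 1: Z₁ = R = 140.0 Ω
Branch 2 (series LC): Z₂ = j(X_L − X_C) = −j17.70 Ω
Parallel: Z = Z₁Z₂/(Z₁+Z₂), |Z| = 17.56 Ω, ∠Z = -82.79°
cos φ = cos(-82.79°) = 0.1255

0.1255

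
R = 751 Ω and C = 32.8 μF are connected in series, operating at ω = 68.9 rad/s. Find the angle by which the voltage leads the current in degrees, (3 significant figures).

-30.5°

X_C = 1/(ωC) = 442 Ω
Z = 751 − j442 Ω
|Z| = √(751² + 442²) = 872 Ω
∠Z = arctan(-442/751) = -30.5°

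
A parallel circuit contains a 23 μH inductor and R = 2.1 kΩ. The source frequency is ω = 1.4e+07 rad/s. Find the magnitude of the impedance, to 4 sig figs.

318.3 Ω

X_L = ωL = 322.0 Ω
Parallel: admittances add. Y = 1/R + 1/(jωL)
Y = (0.0004762 − j0.003106) S
|Y| = 0.003142 S → |Z| = 1/|Y| = 318.3 Ω, ∠Z = −∠Y = 81.28°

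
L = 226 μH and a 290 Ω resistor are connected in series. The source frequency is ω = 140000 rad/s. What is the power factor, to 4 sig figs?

X_L = ωL = 31.64 Ω
Z = 290.0 + j31.64 Ω
|Z| = √(290.0² + 31.64²) = 291.7 Ω
∠Z = arctan(31.64/290.0) = 6.227°
cos φ = cos(6.227°) = 0.9941

0.9941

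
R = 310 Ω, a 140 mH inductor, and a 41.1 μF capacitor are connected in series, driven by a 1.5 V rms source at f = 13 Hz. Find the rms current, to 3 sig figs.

ω = 2πf = 81.68 rad/s
X_L = ωL = 11.4 Ω
X_C = 1/(ωC) = 298 Ω
Net reactance X = X_L − X_C = -286 Ω
Z = 310 − j286 Ω
|Z| = √(310² + 286²) = 422 Ω
I = V/|Z| = 1.5/422 = 3.55 mA

3.55 mA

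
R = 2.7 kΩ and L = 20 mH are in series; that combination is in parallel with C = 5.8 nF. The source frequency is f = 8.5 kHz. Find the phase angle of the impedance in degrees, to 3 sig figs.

ω = 2πf = 53410 rad/s
X_L = ωL = 1070 Ω
X_C = 1/(ωC) = 3230 Ω
Branch 1 (R+jX_L): Z₁ = 2700 + j1070 Ω, |Z₁| = 2900 Ω
Branch 2 (−jX_C): Z₂ = −j3230 Ω
Parallel: Z = Z₁Z₂/(Z₁+Z₂), |Z| = 2710 Ω, ∠Z = -29.8°

-29.8°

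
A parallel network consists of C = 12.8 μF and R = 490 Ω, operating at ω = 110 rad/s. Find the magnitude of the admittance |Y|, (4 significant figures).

X_C = 1/(ωC) = 710.2 Ω
Parallel: admittances add. Y = 1/R + jωC
Y = (0.002041 + j0.001408) S
|Y| = 0.002479 S → |Z| = 1/|Y| = 403.3 Ω, ∠Z = −∠Y = -34.60°

2.479 mS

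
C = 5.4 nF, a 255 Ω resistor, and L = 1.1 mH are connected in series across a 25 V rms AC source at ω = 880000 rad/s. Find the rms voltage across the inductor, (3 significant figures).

30.3 V

X_L = ωL = 968 Ω
X_C = 1/(ωC) = 210 Ω
Net reactance X = X_L − X_C = 758 Ω
Z = 255 + j758 Ω
|Z| = √(255² + 758²) = 799 Ω
I = V/|Z| = 31.3 mA
V_L = I·|Z_L| = 0.0313 × 968 = 30.3 V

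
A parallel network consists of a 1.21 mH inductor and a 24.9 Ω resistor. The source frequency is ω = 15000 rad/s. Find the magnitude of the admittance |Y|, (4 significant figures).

68.18 mS

X_L = ωL = 18.15 Ω
Parallel: admittances add. Y = 1/R + 1/(jωL)
Y = (0.04016 − j0.05510) S
|Y| = 0.06818 S → |Z| = 1/|Y| = 14.67 Ω, ∠Z = −∠Y = 53.91°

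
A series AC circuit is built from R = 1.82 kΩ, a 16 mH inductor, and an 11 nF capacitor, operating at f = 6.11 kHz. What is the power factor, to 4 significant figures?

0.7201

ω = 2πf = 38390 rad/s
X_L = ωL = 614.2 Ω
X_C = 1/(ωC) = 2368 Ω
Net reactance X = X_L − X_C = -1754 Ω
Z = 1820 − j1754 Ω
|Z| = √(1820² + 1754²) = 2527 Ω
∠Z = arctan(-1754/1820) = -43.94°
cos φ = cos(-43.94°) = 0.7201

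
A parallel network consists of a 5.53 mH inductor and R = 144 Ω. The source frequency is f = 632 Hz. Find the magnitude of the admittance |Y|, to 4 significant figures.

ω = 2πf = 3971 rad/s
X_L = ωL = 21.96 Ω
Parallel: admittances add. Y = 1/R + 1/(jωL)
Y = (0.006944 − j0.04554) S
|Y| = 0.04606 S → |Z| = 1/|Y| = 21.71 Ω, ∠Z = −∠Y = 81.33°

46.06 mS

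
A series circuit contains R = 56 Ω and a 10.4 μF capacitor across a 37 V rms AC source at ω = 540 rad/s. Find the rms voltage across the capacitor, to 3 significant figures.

X_C = 1/(ωC) = 178 Ω
Z = 56.0 − j178 Ω
|Z| = √(56.0² + 178²) = 187 Ω
I = V/|Z| = 198 mA
V_C = I·|Z_C| = 0.198 × 178 = 35.3 V

35.3 V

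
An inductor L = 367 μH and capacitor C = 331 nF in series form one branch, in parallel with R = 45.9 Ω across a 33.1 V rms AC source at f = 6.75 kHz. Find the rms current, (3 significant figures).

935 mA

ω = 2πf = 42410 rad/s
X_L = ωL = 15.6 Ω
X_C = 1/(ωC) = 71.2 Ω
Branch 1: Z₁ = R = 45.9 Ω
Branch 2 (series LC): Z₂ = j(X_L − X_C) = −j55.7 Ω
Parallel: Z = Z₁Z₂/(Z₁+Z₂), |Z| = 35.4 Ω, ∠Z = -39.5°
I = V/|Z| = 33.1/35.4 = 935 mA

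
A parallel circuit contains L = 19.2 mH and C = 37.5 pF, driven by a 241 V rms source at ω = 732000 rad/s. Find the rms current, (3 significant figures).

X_L = ωL = 14100 Ω
X_C = 1/(ωC) = 36400 Ω
Parallel: admittances add. Y = 1/(jωL) + jωC
Y = (0 − j4.37e-05) S
|Y| = 4.37e-05 S → |Z| = 1/|Y| = 22900 Ω, ∠Z = −∠Y = 90.0°
I = V/|Z| = 241/22900 = 10.5 mA

10.5 mA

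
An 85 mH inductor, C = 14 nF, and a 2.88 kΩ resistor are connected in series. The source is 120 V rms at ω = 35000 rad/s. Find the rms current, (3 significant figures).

X_L = ωL = 2980 Ω
X_C = 1/(ωC) = 2040 Ω
Net reactance X = X_L − X_C = 934 Ω
Z = 2880 + j934 Ω
|Z| = √(2880² + 934²) = 3030 Ω
I = V/|Z| = 120/3030 = 39.6 mA

39.6 mA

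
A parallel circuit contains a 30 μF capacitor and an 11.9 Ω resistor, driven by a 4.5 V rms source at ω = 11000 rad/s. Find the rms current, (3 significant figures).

X_C = 1/(ωC) = 3.03 Ω
Parallel: admittances add. Y = 1/R + jωC
Y = (0.0840 + j0.330) S
|Y| = 0.341 S → |Z| = 1/|Y| = 2.94 Ω, ∠Z = −∠Y = -75.7°
I = V/|Z| = 4.5/2.94 = 1.53 A

1.53 A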